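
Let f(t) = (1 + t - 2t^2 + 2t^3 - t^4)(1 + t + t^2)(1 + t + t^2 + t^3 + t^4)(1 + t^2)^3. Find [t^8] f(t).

11

(1 + t - 2t^2 + 2t^3 - t^4) has coefficients 1,1,-2,2,-1 for degrees 0…4.
(1 + t + t^2) has coefficients 1,1,1,0,0,0,0,0,0 for degrees 0…8.
Multiplying by (1 + t + t^2 + t^3 + t^4) gives running coefficients 1,2,3,3,3,2,1,0,0 for degrees 0…8.
Finally multiplying by (1 + t^2)^3, the product of all factors after the first has coefficients 1,2,6,9,15,17,20,17,15 for degrees 0…8.
[t^8] = 1·15 + 1·17 − 2·20 + 2·17 − 1·15 = 11.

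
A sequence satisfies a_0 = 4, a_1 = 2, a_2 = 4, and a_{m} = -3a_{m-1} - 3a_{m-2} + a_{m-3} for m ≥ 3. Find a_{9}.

922

The ordinary generating function has denominator 1 + 3z + 3z^2 - z^3.
Iterating the recurrence: a_0,…,a_{9} = 4, 2, 4, -14, 32, -50, 40, 62, -356, 922.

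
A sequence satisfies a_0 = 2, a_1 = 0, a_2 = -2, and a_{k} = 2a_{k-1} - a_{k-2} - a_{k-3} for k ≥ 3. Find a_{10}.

The ordinary generating function has denominator 1 - 2z + z^2 + z^3.
Iterating the recurrence: a_0,…,a_{10} = 2, 0, -2, -6, -10, -12, -8, 6, 32, 66, 94.

94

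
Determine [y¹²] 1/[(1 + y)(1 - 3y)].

398581

Partial fractions give a closed form: a_n = (1/4)·(-1)^n + (3/4)·3^n.
At n = 12: a_12 = 398581.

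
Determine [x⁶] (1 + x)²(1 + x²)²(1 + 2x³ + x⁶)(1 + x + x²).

(1 + x)² has coefficients 1,2,1 for degrees 0…2.
(1 + x²)² has coefficients 1,0,2,0,1,0,0 for degrees 0…6.
Multiplying by (1 + 2x³ + x⁶) gives running coefficients 1,0,2,2,1,4,1 for degrees 0…6.
Finally multiplying by (1 + x + x²), the product of all factors after the first has coefficients 1,1,3,4,5,7,6 for degrees 0…6.
[x⁶] = 1·6 + 2·7 + 1·5 = 25.

25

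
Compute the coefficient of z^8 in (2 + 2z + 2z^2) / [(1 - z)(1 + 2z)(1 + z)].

512

Partial fractions give a closed form: a_n = (1)·1^n + (2)·(-2)^n + (-1)·(-1)^n.
At n = 8: a_8 = 512.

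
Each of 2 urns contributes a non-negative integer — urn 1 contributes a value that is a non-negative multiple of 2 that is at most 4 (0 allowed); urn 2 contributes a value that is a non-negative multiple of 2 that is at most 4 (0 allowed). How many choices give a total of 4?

The generating function for the choices is (1 + q^2 + q^4)·(1 + q^2 + q^4); the count is [q^4].
(1 + q^2 + q^4) has coefficients 1,0,1,0,1 for degrees 0…4.
(1 + q^2 + q^4) has coefficients 1,0,1,0,1 for degrees 0…4.
[q^4] = 1·1 + 1·1 + 1·1 = 3.

3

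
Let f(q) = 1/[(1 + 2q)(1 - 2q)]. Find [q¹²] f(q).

Partial fractions give a closed form: a_n = (1/2)·(-2)^n + (1/2)·2^n.
At n = 12: a_12 = 4096.

4096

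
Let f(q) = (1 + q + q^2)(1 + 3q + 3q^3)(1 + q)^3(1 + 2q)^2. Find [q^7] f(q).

(1 + q + q^2) has coefficients 1,1,1 for degrees 0…2.
(1 + 3q + 3q^3) has coefficients 1,3,0,3,0,0,0,0 for degrees 0…7.
Multiplying by (1 + q)^3 gives running coefficients 1,6,12,13,12,9,3,0 for degrees 0…7.
Finally multiplying by (1 + 2q)^2, the product of all factors after the first has coefficients 1,10,40,85,112,109,87,48 for degrees 0…7.
[q^7] = 1·48 + 1·87 + 1·109 = 244.

244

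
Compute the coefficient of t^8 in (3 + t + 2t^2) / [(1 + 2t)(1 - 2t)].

The denominator gives the recurrence a_n = 4a_(n−2) for n ≥ 3; the numerator fixes a_0 = 3, a_1 = 1, a_2 = 14.
Iterating: 3, 1, 14, 4, 56, 16, 224, 64, 896, so a_8 = 896.

896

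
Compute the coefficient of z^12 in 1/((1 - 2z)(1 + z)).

Partial fractions give a closed form: a_n = (2/3)·2^n + (1/3)·(-1)^n.
At n = 12: a_12 = 2731.

2731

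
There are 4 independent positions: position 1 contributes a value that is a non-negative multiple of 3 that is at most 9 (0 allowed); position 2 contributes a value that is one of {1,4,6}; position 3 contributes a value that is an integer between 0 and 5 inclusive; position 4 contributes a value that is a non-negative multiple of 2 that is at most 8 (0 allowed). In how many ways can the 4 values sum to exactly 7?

10

The generating function for the choices is (1 + x^3 + x^6 + x^9)·(x + x^4 + x^6)·(1 + x + x^2 + x^3 + x^4 + x^5)·(1 + x^2 + x^4 + x^6 + x^8); the count is [x^7].
(1 + x^3 + x^6 + x^9) has coefficients 1,0,0,1,0,0,1,0 for degrees 0…7.
(x + x^4 + x^6) has coefficients 0,1,0,0,1,0,1,0 for degrees 0…7.
Multiplying by (1 + x + x^2 + x^3 + x^4 + x^5) gives running coefficients 0,1,1,1,2,2,3,2 for degrees 0…7.
Finally multiplying by (1 + x^2 + x^4 + x^6 + x^8), the product of all factors after the first has coefficients 0,1,1,2,3,4,6,6 for degrees 0…7.
[x^7] = 1·6 + 1·3 + 1·1 = 10.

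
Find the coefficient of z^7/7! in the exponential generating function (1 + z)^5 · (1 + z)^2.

The EGF product rule gives c_7 = Σ_{k_1+k_2=7} C(7; k_1,k_2) · ∏ g_i(k_i), where (1+z)^5 gives the falling factorial (5)_k; (1+z)^2 gives the falling factorial (2)_k.
g_1(k) for k = 0…7: 1, 5, 20, 60, 120, 120, 0, 0.
g_2(k) for k = 0…7: 1, 2, 2, 0, 0, 0, 0, 0.
c_7 = Σ_k C(7,k)·g_1(k)·g_2(7−k) = 21·120·2 = 5040.

5040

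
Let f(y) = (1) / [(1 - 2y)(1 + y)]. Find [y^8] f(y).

171

The denominator gives the recurrence a_n = a_(n−1) + 2a_(n−2) for n ≥ 3; the numerator fixes a_0 = 1, a_1 = 1, a_2 = 3.
Iterating: 1, 1, 3, 5, 11, 21, 43, 85, 171, so a_8 = 171.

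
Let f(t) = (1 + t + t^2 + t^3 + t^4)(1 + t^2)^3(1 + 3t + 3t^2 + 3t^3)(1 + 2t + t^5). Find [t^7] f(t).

190

(1 + t + t^2 + t^3 + t^4) has coefficients 1,1,1,1,1 for degrees 0…4.
(1 + t^2)^3 has coefficients 1,0,3,0,3,0,1,0 for degrees 0…7.
Multiplying by (1 + 3t + 3t^2 + 3t^3) gives running coefficients 1,3,6,12,12,18,10,12 for degrees 0…7.
Finally multiplying by (1 + 2t + t^5), the product of all factors after the first has coefficients 1,5,12,24,36,43,49,38 for degrees 0…7.
[t^7] = 1·38 + 1·49 + 1·43 + 1·36 + 1·24 = 190.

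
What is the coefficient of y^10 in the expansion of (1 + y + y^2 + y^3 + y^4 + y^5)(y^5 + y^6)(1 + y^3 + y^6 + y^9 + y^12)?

(1 + y + y^2 + y^3 + y^4 + y^5) has coefficients 1,1,1,1,1,1 for degrees 0…5.
(y^5 + y^6) has coefficients 0,0,0,0,0,1,1,0,0,0,0 for degrees 0…10.
Finally multiplying by (1 + y^3 + y^6 + y^9 + y^12), the product of all factors after the first has coefficients 0,0,0,0,0,1,1,0,1,1,0 for degrees 0…10.
[y^10] = 1·0 + 1·1 + 1·1 + 1·0 + 1·1 + 1·1 = 4.

4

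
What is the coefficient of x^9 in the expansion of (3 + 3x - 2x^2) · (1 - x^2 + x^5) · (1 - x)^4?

-21

(3 + 3x - 2x^2) has coefficients 3,3,-2 for degrees 0…2.
(1 - x^2 + x^5) has coefficients 1,0,-1,0,0,1,0,0,0,0 for degrees 0…9.
Finally multiplying by (1 - x)^4, the product of all factors after the first has coefficients 1,-4,5,0,-5,5,-5,6,-4,1 for degrees 0…9.
[x^9] = 3·1 + 3·(-4) − 2·6 = -21.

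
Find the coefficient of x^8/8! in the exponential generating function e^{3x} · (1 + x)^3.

The EGF product rule gives c_8 = Σ_{k_1+k_2=8} C(8; k_1,k_2) · ∏ g_i(k_i), where e^{3x} gives (3)^k; (1+x)^3 gives the falling factorial (3)_k.
g_1(k) for k = 0…8: 1, 3, 9, 27, 81, 243, 729, 2187, 6561.
g_2(k) for k = 0…8: 1, 3, 6, 6, 0, 0, 0, 0, 0.
c_8 = Σ_k C(8,k)·g_1(k)·g_2(8−k) = 56·243·6 + 28·729·6 + 8·2187·3 + 1·6561·1 = 81648 + 122472 + 52488 + 6561 = 263169.

263169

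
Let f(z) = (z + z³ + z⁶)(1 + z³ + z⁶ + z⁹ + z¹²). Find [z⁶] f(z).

2

(z + z³ + z⁶) has coefficients 0,1,0,1,0,0,1 for degrees 0…6.
(1 + z³ + z⁶ + z⁹ + z¹²) has coefficients 1,0,0,1,0,0,1 for degrees 0…6.
[z⁶] = 1·0 + 1·1 + 1·1 = 2.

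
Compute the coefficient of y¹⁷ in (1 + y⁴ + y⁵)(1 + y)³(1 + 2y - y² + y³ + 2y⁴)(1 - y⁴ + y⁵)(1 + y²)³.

25

(1 + y⁴ + y⁵) has coefficients 1,0,0,0,1,1 for degrees 0…5.
(1 + y)³ has coefficients 1,3,3,1,0,0,0,0,0,0,0,0,0,0,0,0,0,0 for degrees 0…17.
Multiplying by (1 + 2y - y² + y³ + 2y⁴) gives running coefficients 1,5,8,5,4,8,7,2,0,0,0,0,0,0,0,0,0,0 for degrees 0…17.
Multiplying by (1 - y⁴ + y⁵) gives running coefficients 1,5,8,5,3,4,4,5,1,-4,1,5,2,0,0,0,0,0 for degrees 0…17.
Finally multiplying by (1 + y²)³, the product of all factors after the first has coefficients 1,5,11,20,30,34,38,37,30,28,19,12,12,8,10,11,7,5 for degrees 0…17.
[y¹⁷] = 1·5 + 1·8 + 1·12 = 25.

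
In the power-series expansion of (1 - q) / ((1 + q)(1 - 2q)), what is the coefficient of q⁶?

The denominator gives the recurrence a_n = a_(n−1) + 2a_(n−2) for n ≥ 2; the numerator fixes a_0 = 1, a_1 = 0.
Iterating: 1, 0, 2, 2, 6, 10, 22, so a_6 = 22.

22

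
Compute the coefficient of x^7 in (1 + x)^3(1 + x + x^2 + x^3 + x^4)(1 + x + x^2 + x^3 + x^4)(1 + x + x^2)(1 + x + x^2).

(1 + x)^3 has coefficients 1,3,3,1 for degrees 0…3.
(1 + x + x^2 + x^3 + x^4) has coefficients 1,1,1,1,1,0,0,0 for degrees 0…7.
Multiplying by (1 + x + x^2 + x^3 + x^4) gives running coefficients 1,2,3,4,5,4,3,2 for degrees 0…7.
Multiplying by (1 + x + x^2) gives running coefficients 1,3,6,9,12,13,12,9 for degrees 0…7.
Finally multiplying by (1 + x + x^2), the product of all factors after the first has coefficients 1,4,10,18,27,34,37,34 for degrees 0…7.
[x^7] = 1·34 + 3·37 + 3·34 + 1·27 = 274.

274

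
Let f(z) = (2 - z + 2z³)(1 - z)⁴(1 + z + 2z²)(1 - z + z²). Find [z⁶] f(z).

(2 - z + 2z³) has coefficients 2,-1,0,2 for degrees 0…3.
(1 - z)⁴ has coefficients 1,-4,6,-4,1,0,0 for degrees 0…6.
Multiplying by (1 + z + 2z²) gives running coefficients 1,-3,4,-6,9,-7,2 for degrees 0…6.
Finally multiplying by (1 - z + z²), the product of all factors after the first has coefficients 1,-4,8,-13,19,-22,18 for degrees 0…6.
[z⁶] = 2·18 − 1·(-22) + 2·(-13) = 32.

32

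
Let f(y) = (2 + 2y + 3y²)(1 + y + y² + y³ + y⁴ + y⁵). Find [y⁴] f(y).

(2 + 2y + 3y²) has coefficients 2,2,3 for degrees 0…2.
(1 + y + y² + y³ + y⁴ + y⁵) has coefficients 1,1,1,1,1 for degrees 0…4.
[y⁴] = 2·1 + 2·1 + 3·1 = 7.

7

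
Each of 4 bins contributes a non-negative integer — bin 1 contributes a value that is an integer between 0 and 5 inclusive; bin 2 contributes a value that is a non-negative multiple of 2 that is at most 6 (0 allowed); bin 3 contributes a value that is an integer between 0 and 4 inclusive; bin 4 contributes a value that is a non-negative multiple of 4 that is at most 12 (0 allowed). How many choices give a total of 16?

The generating function for the choices is (1 + t + t² + t³ + t⁴ + t⁵)·(1 + t² + t⁴ + t⁶)·(1 + t + t² + t³ + t⁴)·(1 + t⁴ + t⁸ + t¹²); the count is [t¹⁶].
(1 + t + t² + t³ + t⁴ + t⁵) has coefficients 1,1,1,1,1,1 for degrees 0…5.
(1 + t² + t⁴ + t⁶) has coefficients 1,0,1,0,1,0,1,0,0,0,0,0,0,0,0,0,0 for degrees 0…16.
Multiplying by (1 + t + t² + t³ + t⁴) gives running coefficients 1,1,2,2,3,2,3,2,2,1,1,0,0,0,0,0,0 for degrees 0…16.
Finally multiplying by (1 + t⁴ + t⁸ + t¹²), the product of all factors after the first has coefficients 1,1,2,2,4,3,5,4,6,4,6,4,6,4,6,4,5 for degrees 0…16.
[t¹⁶] = 1·5 + 1·4 + 1·6 + 1·4 + 1·6 + 1·4 = 29.

29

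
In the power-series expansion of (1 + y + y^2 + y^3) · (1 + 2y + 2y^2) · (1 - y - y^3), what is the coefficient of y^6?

(1 + y + y^2 + y^3) has coefficients 1,1,1,1 for degrees 0…3.
(1 + 2y + 2y^2) has coefficients 1,2,2,0,0,0,0 for degrees 0…6.
Finally multiplying by (1 - y - y^3), the product of all factors after the first has coefficients 1,1,0,-3,-2,-2,0 for degrees 0…6.
[y^6] = 1·0 + 1·(-2) + 1·(-2) + 1·(-3) = -7.

-7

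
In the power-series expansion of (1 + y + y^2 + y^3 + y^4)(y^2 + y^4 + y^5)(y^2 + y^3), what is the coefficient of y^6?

(1 + y + y^2 + y^3 + y^4) has coefficients 1,1,1,1,1 for degrees 0…4.
(y^2 + y^4 + y^5) has coefficients 0,0,1,0,1,1,0 for degrees 0…6.
Finally multiplying by (y^2 + y^3), the product of all factors after the first has coefficients 0,0,0,0,1,1,1 for degrees 0…6.
[y^6] = 1·1 + 1·1 + 1·1 + 1·0 + 1·0 = 3.

3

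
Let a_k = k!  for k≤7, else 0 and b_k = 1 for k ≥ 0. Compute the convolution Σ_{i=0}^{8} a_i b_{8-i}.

The convolution is the t^8 coefficient of A(t)B(t).
Σ = 1·1 + 1·1 + 2·1 + 6·1 + 24·1 + 120·1 + 720·1 + 5040·1 + 0·1 = 5914.

5914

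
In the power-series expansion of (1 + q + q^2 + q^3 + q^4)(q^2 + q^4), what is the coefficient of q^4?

2

(1 + q + q^2 + q^3 + q^4) has coefficients 1,1,1,1,1 for degrees 0…4.
(q^2 + q^4) has coefficients 0,0,1,0,1 for degrees 0…4.
[q^4] = 1·1 + 1·0 + 1·1 + 1·0 + 1·0 = 2.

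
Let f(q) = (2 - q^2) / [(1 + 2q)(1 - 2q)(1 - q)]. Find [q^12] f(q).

Partial fractions give a closed form: a_n = (7/12)·(-2)^n + (7/4)·2^n + (-1/3)·1^n.
At n = 12: a_12 = 9557.

9557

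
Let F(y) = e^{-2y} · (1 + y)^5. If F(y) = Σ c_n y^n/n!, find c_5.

88

The EGF product rule gives c_5 = Σ_{k_1+k_2=5} C(5; k_1,k_2) · ∏ g_i(k_i), where e^{-2y} gives (-2)^k; (1+y)^5 gives the falling factorial (5)_k.
g_1(k) for k = 0…5: 1, -2, 4, -8, 16, -32.
g_2(k) for k = 0…5: 1, 5, 20, 60, 120, 120.
c_5 = Σ_k C(5,k)·g_1(k)·g_2(5−k) = 1·1·120 + 5·(-2)·120 + 10·4·60 + 10·(-8)·20 + 5·16·5 + 1·(-32)·1 = 120 − 1200 + 2400 − 1600 + 400 − 32 = 88.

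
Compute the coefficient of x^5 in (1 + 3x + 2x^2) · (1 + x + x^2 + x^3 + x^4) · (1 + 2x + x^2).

23

(1 + 3x + 2x^2) has coefficients 1,3,2 for degrees 0…2.
(1 + x + x^2 + x^3 + x^4) has coefficients 1,1,1,1,1,0 for degrees 0…5.
Finally multiplying by (1 + 2x + x^2), the product of all factors after the first has coefficients 1,3,4,4,4,3 for degrees 0…5.
[x^5] = 1·3 + 3·4 + 2·4 = 23.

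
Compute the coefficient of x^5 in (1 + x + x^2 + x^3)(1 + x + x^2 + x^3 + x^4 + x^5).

(1 + x + x^2 + x^3) has coefficients 1,1,1,1 for degrees 0…3.
(1 + x + x^2 + x^3 + x^4 + x^5) has coefficients 1,1,1,1,1,1 for degrees 0…5.
[x^5] = 1·1 + 1·1 + 1·1 + 1·1 = 4.

4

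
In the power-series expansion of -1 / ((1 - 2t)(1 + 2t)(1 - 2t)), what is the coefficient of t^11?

-12288

The denominator gives the recurrence a_n = 2a_(n−1) + 4a_(n−2) − 8a_(n−3) for n ≥ 3; the numerator fixes a_0 = -1, a_1 = -2, a_2 = -8.
Iterating: -1, -2, -8, -16, -48, -96, -256, -512, -1280, -2560, -6144, -12288, so a_11 = -12288.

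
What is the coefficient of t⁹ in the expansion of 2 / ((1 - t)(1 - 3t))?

59048

Partial fractions give a closed form: a_n = (-1)·1^n + (3)·3^n.
At n = 9: a_9 = 59048.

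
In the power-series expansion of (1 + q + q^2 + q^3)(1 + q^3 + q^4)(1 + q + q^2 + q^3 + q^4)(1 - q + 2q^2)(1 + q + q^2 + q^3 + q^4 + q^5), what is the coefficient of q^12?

73

(1 + q + q^2 + q^3) has coefficients 1,1,1,1 for degrees 0…3.
(1 + q^3 + q^4) has coefficients 1,0,0,1,1,0,0,0,0,0,0,0,0 for degrees 0…12.
Multiplying by (1 + q + q^2 + q^3 + q^4) gives running coefficients 1,1,1,2,3,2,2,2,1,0,0,0,0 for degrees 0…12.
Multiplying by (1 - q + 2q^2) gives running coefficients 1,0,2,3,3,3,6,4,3,3,2,0,0 for degrees 0…12.
Finally multiplying by (1 + q + q^2 + q^3 + q^4 + q^5), the product of all factors after the first has coefficients 1,1,3,6,9,12,17,21,22,22,21,18,12 for degrees 0…12.
[q^12] = 1·12 + 1·18 + 1·21 + 1·22 = 73.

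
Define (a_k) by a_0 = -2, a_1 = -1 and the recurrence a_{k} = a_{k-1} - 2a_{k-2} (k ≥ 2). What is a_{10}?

-57

The ordinary generating function has denominator 1 - y + 2y^2.
Iterating the recurrence: a_0,…,a_{10} = -2, -1, 3, 5, -1, -11, -9, 13, 31, 5, -57.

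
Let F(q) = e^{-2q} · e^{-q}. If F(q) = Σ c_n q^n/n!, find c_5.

The EGF product rule gives c_5 = Σ_{k_1+k_2=5} C(5; k_1,k_2) · ∏ g_i(k_i), where e^{-2q} gives (-2)^k; e^{-q} gives (-1)^k.
g_1(k) for k = 0…5: 1, -2, 4, -8, 16, -32.
g_2(k) for k = 0…5: 1, -1, 1, -1, 1, -1.
c_5 = Σ_k C(5,k)·g_1(k)·g_2(5−k) = 1·1·(-1) + 5·(-2)·1 + 10·4·(-1) + 10·(-8)·1 + 5·16·(-1) + 1·(-32)·1 = −1 − 10 − 40 − 80 − 80 − 32 = -243.

-243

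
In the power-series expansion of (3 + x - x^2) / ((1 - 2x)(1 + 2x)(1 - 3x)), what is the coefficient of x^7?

Partial fractions give a closed form: a_n = (-13/4)·2^n + (9/20)·(-2)^n + (29/5)·3^n.
At n = 7: a_7 = 12211.

12211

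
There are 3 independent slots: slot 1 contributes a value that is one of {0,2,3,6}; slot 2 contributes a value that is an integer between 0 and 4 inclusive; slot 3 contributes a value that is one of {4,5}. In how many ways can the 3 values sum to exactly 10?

5

The generating function for the choices is (1 + x^2 + x^3 + x^6)·(1 + x + x^2 + x^3 + x^4)·(x^4 + x^5); the count is [x^10].
(1 + x^2 + x^3 + x^6) has coefficients 1,0,1,1,0,0,1 for degrees 0…6.
(1 + x + x^2 + x^3 + x^4) has coefficients 1,1,1,1,1,0,0,0,0,0,0 for degrees 0…10.
Finally multiplying by (x^4 + x^5), the product of all factors after the first has coefficients 0,0,0,0,1,2,2,2,2,1,0 for degrees 0…10.
[x^10] = 1·0 + 1·2 + 1·2 + 1·1 = 5.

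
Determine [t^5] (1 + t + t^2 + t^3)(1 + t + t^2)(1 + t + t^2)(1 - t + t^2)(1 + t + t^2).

17

(1 + t + t^2 + t^3) has coefficients 1,1,1,1 for degrees 0…3.
(1 + t + t^2) has coefficients 1,1,1,0,0,0 for degrees 0…5.
Multiplying by (1 + t + t^2) gives running coefficients 1,2,3,2,1,0 for degrees 0…5.
Multiplying by (1 - t + t^2) gives running coefficients 1,1,2,1,2,1 for degrees 0…5.
Finally multiplying by (1 + t + t^2), the product of all factors after the first has coefficients 1,2,4,4,5,4 for degrees 0…5.
[t^5] = 1·4 + 1·5 + 1·4 + 1·4 = 17.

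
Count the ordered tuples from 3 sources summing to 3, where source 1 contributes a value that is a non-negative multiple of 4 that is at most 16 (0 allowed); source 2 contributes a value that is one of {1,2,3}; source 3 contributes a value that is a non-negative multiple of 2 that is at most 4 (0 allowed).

The generating function for the choices is (1 + q⁴ + q⁸ + q¹² + q¹⁶)·(q + q² + q³)·(1 + q² + q⁴); the count is [q³].
(1 + q⁴ + q⁸ + q¹² + q¹⁶) has coefficients 1,0,0,0 for degrees 0…3.
(q + q² + q³) has coefficients 0,1,1,1 for degrees 0…3.
Finally multiplying by (1 + q² + q⁴), the product of all factors after the first has coefficients 0,1,1,2 for degrees 0…3.
[q³] = 1·2 = 2.

2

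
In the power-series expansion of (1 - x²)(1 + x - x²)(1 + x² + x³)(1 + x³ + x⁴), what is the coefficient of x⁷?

2

(1 - x²) has coefficients 1,0,-1 for degrees 0…2.
(1 + x - x²) has coefficients 1,1,-1,0,0,0,0,0 for degrees 0…7.
Multiplying by (1 + x² + x³) gives running coefficients 1,1,0,2,0,-1,0,0 for degrees 0…7.
Finally multiplying by (1 + x³ + x⁴), the product of all factors after the first has coefficients 1,1,0,3,2,0,2,2 for degrees 0…7.
[x⁷] = 1·2 − 1·0 = 2.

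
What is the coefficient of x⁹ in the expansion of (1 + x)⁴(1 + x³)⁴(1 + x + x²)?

(1 + x)⁴ has coefficients 1,4,6,4,1 for degrees 0…4.
(1 + x³)⁴ has coefficients 1,0,0,4,0,0,6,0,0,4 for degrees 0…9.
Finally multiplying by (1 + x + x²), the product of all factors after the first has coefficients 1,1,1,4,4,4,6,6,6,4 for degrees 0…9.
[x⁹] = 1·4 + 4·6 + 6·6 + 4·6 + 1·4 = 92.

92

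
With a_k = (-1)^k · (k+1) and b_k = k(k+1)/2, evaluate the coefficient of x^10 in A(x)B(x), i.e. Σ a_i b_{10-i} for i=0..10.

This is [x^10] in the product of the two ordinary generating functions.
Σ = 1·55 − 2·45 + 3·36 − 4·28 + 5·21 − 6·15 + 7·10 − 8·6 + 9·3 − 10·1 + 11·0 = 15.

15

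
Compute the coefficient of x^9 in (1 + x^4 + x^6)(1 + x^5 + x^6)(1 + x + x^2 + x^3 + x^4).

4

(1 + x^4 + x^6) has coefficients 1,0,0,0,1,0,1 for degrees 0…6.
(1 + x^5 + x^6) has coefficients 1,0,0,0,0,1,1,0,0,0 for degrees 0…9.
Finally multiplying by (1 + x + x^2 + x^3 + x^4), the product of all factors after the first has coefficients 1,1,1,1,1,1,2,2,2,2 for degrees 0…9.
[x^9] = 1·2 + 1·1 + 1·1 = 4.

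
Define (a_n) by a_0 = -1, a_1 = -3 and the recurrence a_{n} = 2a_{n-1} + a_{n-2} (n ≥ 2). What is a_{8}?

-1393

The ordinary generating function has denominator 1 - 2t - t^2.
Iterating the recurrence: a_0,…,a_{8} = -1, -3, -7, -17, -41, -99, -239, -577, -1393.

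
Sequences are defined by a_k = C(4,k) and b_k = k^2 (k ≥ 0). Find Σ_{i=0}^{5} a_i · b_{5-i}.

This is [x^5] in the product of the two ordinary generating functions.
Σ = 1·25 + 4·16 + 6·9 + 4·4 + 1·1 + 0·0 = 160.

160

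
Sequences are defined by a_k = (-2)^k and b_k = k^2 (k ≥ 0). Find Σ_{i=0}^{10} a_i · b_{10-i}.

-38

Write out a_i and b_{10-i} for i = 0,…,10 and sum the products.
Σ = 1·100 − 2·81 + 4·64 − 8·49 + 16·36 − 32·25 + 64·16 − 128·9 + 256·4 − 512·1 + 1024·0 = -38.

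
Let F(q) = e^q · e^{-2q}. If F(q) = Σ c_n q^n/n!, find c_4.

The EGF product rule gives c_4 = Σ_{k_1+k_2=4} C(4; k_1,k_2) · ∏ g_i(k_i), where e^q gives (1)^k; e^{-2q} gives (-2)^k.
g_1(k) for k = 0…4: 1, 1, 1, 1, 1.
g_2(k) for k = 0…4: 1, -2, 4, -8, 16.
c_4 = Σ_k C(4,k)·g_1(k)·g_2(4−k) = 1·1·16 + 4·1·(-8) + 6·1·4 + 4·1·(-2) + 1·1·1 = 16 − 32 + 24 − 8 + 1 = 1.

1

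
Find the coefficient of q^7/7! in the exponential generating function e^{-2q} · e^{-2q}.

The EGF product rule gives c_7 = Σ_{k_1+k_2=7} C(7; k_1,k_2) · ∏ g_i(k_i), where e^{-2q} gives (-2)^k; e^{-2q} gives (-2)^k.
g_1(k) for k = 0…7: 1, -2, 4, -8, 16, -32, 64, -128.
g_2(k) for k = 0…7: 1, -2, 4, -8, 16, -32, 64, -128.
c_7 = Σ_k C(7,k)·g_1(k)·g_2(7−k) = 1·1·(-128) + 7·(-2)·64 + 21·4·(-32) + 35·(-8)·16 + 35·16·(-8) + 21·(-32)·4 + 7·64·(-2) + 1·(-128)·1 = −128 − 896 − 2688 − 4480 − 4480 − 2688 − 896 − 128 = -16384.

-16384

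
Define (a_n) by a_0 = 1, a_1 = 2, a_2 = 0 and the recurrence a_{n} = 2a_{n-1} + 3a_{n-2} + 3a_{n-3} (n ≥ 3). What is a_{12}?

The ordinary generating function has denominator 1 - 2y - 3y^2 - 3y^3.
Iterating the recurrence: a_0,…,a_{12} = 1, 2, 0, 9, 24, 75, 249, 795, 2562, 8256, 26583, 85620, 275757.

275757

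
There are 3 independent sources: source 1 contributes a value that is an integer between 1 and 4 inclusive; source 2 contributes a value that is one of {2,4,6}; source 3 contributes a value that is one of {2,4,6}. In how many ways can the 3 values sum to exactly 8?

The generating function for the choices is (z + z² + z³ + z⁴)·(z² + z⁴ + z⁶)·(z² + z⁴ + z⁶); the count is [z⁸].
(z + z² + z³ + z⁴) has coefficients 0,1,1,1,1 for degrees 0…4.
(z² + z⁴ + z⁶) has coefficients 0,0,1,0,1,0,1,0,0 for degrees 0…8.
Finally multiplying by (z² + z⁴ + z⁶), the product of all factors after the first has coefficients 0,0,0,0,1,0,2,0,3 for degrees 0…8.
[z⁸] = 1·0 + 1·2 + 1·0 + 1·1 = 3.

3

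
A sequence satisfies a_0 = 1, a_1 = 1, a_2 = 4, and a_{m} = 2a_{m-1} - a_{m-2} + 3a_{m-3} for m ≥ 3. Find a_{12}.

9568

The ordinary generating function has denominator 1 - 2t + t^2 - 3t^3.
Iterating the recurrence: a_0,…,a_{12} = 1, 1, 4, 10, 19, 40, 91, 199, 427, 928, 2026, 4405, 9568.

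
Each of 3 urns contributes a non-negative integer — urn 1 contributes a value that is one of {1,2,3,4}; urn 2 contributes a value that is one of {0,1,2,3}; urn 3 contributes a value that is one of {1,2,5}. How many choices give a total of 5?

The generating function for the choices is (y + y^2 + y^3 + y^4)·(1 + y + y^2 + y^3)·(y + y^2 + y^5); the count is [y^5].
(y + y^2 + y^3 + y^4) has coefficients 0,1,1,1,1 for degrees 0…4.
(1 + y + y^2 + y^3) has coefficients 1,1,1,1,0,0 for degrees 0…5.
Finally multiplying by (y + y^2 + y^5), the product of all factors after the first has coefficients 0,1,2,2,2,2 for degrees 0…5.
[y^5] = 1·2 + 1·2 + 1·2 + 1·1 = 7.

7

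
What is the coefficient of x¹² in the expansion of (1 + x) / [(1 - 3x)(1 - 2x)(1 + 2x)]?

Partial fractions give a closed form: a_n = (12/5)·3^n + (-3/2)·2^n + (1/10)·(-2)^n.
At n = 12: a_12 = 1269724.

1269724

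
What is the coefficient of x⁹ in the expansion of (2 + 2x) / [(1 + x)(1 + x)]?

-2

The denominator gives the recurrence a_n = −2a_(n−1) − a_(n−2) for n ≥ 2; the numerator fixes a_0 = 2, a_1 = -2.
Iterating: 2, -2, 2, -2, 2, -2, 2, -2, 2, -2, so a_9 = -2.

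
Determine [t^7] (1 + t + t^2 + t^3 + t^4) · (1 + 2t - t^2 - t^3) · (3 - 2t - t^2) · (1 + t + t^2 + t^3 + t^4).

-14

(1 + t + t^2 + t^3 + t^4) has coefficients 1,1,1,1,1 for degrees 0…4.
(1 + 2t - t^2 - t^3) has coefficients 1,2,-1,-1,0,0,0,0 for degrees 0…7.
Multiplying by (3 - 2t - t^2) gives running coefficients 3,4,-8,-3,3,1,0,0 for degrees 0…7.
Finally multiplying by (1 + t + t^2 + t^3 + t^4), the product of all factors after the first has coefficients 3,7,-1,-4,-1,-3,-7,1 for degrees 0…7.
[t^7] = 1·1 + 1·(-7) + 1·(-3) + 1·(-1) + 1·(-4) = -14.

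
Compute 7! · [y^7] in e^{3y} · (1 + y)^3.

The EGF product rule gives c_7 = Σ_{k_1+k_2=7} C(7; k_1,k_2) · ∏ g_i(k_i), where e^{3y} gives (3)^k; (1+y)^3 gives the falling factorial (3)_k.
g_1(k) for k = 0…7: 1, 3, 9, 27, 81, 243, 729, 2187.
g_2(k) for k = 0…7: 1, 3, 6, 6, 0, 0, 0, 0.
c_7 = Σ_k C(7,k)·g_1(k)·g_2(7−k) = 35·81·6 + 21·243·6 + 7·729·3 + 1·2187·1 = 17010 + 30618 + 15309 + 2187 = 65124.

65124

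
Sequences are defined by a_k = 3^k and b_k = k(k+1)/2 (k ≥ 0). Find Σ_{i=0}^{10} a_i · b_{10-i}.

66394

The convolution is the x^10 coefficient of A(x)B(x).
Σ = 1·55 + 3·45 + 9·36 + 27·28 + 81·21 + 243·15 + 729·10 + 2187·6 + 6561·3 + 19683·1 + 59049·0 = 66394.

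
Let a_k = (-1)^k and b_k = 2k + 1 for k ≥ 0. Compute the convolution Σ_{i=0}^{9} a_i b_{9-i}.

10

The convolution is the t^9 coefficient of A(t)B(t).
Σ = 1·19 − 1·17 + 1·15 − 1·13 + 1·11 − 1·9 + 1·7 − 1·5 + 1·3 − 1·1 = 10.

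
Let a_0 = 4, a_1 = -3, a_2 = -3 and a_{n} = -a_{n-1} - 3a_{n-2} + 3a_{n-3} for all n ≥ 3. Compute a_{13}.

9807

The ordinary generating function has denominator 1 + z + 3z^2 - 3z^3.
Iterating the recurrence: a_0,…,a_{13} = 4, -3, -3, 24, -24, -57, 201, -102, -672, 1581, 129, -6888, 11244, 9807.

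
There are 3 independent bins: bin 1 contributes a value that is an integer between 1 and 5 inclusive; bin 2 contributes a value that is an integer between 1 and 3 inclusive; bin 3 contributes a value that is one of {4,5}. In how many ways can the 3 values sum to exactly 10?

6

The generating function for the choices is (x + x² + x³ + x⁴ + x⁵)·(x + x² + x³)·(x⁴ + x⁵); the count is [x¹⁰].
(x + x² + x³ + x⁴ + x⁵) has coefficients 0,1,1,1,1,1 for degrees 0…5.
(x + x² + x³) has coefficients 0,1,1,1,0,0,0,0,0,0,0 for degrees 0…10.
Finally multiplying by (x⁴ + x⁵), the product of all factors after the first has coefficients 0,0,0,0,0,1,2,2,1,0,0 for degrees 0…10.
[x¹⁰] = 1·0 + 1·1 + 1·2 + 1·2 + 1·1 = 6.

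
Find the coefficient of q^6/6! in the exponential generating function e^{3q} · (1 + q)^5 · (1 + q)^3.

629793

The EGF product rule gives c_6 = Σ_{k_1+k_2+k_3=6} C(6; k_1,k_2,k_3) · ∏ g_i(k_i), where e^{3q} gives (3)^k; (1+q)^5 gives the falling factorial (5)_k; (1+q)^3 gives the falling factorial (3)_k.
g_1(k) for k = 0…6: 1, 3, 9, 27, 81, 243, 729.
g_2(k) for k = 0…6: 1, 5, 20, 60, 120, 120, 0.
g_3(k) for k = 0…6: 1, 3, 6, 6, 0, 0, 0.
First combine the last two factors: h(k) = Σ_j C(k,j)·g_2(j)·g_3(k−j) for k = 0…6: 1, 8, 56, 336, 1680, 6720, 20160.
c_6 = Σ_k C(6,k)·g_1(k)·h(6−k) = 1·1·20160 + 6·3·6720 + 15·9·1680 + 20·27·336 + 15·81·56 + 6·243·8 + 1·729·1 = 20160 + 120960 + 226800 + 181440 + 68040 + 11664 + 729 = 629793.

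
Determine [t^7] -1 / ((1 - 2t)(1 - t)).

-255

Partial fractions give a closed form: a_n = (-2)·2^n + (1)·1^n.
At n = 7: a_7 = -255.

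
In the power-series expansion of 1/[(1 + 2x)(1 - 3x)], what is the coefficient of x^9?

11605

Partial fractions give a closed form: a_n = (2/5)·(-2)^n + (3/5)·3^n.
At n = 9: a_9 = 11605.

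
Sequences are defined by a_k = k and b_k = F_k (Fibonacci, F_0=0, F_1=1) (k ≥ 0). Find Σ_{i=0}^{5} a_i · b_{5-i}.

14

This is [x^5] in the product of the two ordinary generating functions.
Σ = 0·5 + 1·3 + 2·2 + 3·1 + 4·1 + 5·0 = 14.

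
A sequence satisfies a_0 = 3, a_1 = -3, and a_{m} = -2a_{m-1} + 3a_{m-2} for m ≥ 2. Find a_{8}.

The ordinary generating function has denominator 1 + 2q - 3q^2.
Iterating the recurrence: a_0,…,a_{8} = 3, -3, 15, -39, 123, -363, 1095, -3279, 9843.

9843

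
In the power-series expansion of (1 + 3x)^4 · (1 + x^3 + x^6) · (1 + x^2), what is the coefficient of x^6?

(1 + 3x)^4 has coefficients 1,12,54,108,81 for degrees 0…4.
(1 + x^3 + x^6) has coefficients 1,0,0,1,0,0,1 for degrees 0…6.
Finally multiplying by (1 + x^2), the product of all factors after the first has coefficients 1,0,1,1,0,1,1 for degrees 0…6.
[x^6] = 1·1 + 12·1 + 54·0 + 108·1 + 81·1 = 202.

202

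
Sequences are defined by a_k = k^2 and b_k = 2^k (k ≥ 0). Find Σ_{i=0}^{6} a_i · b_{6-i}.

318

The convolution is the t^6 coefficient of A(t)B(t).
Σ = 0·64 + 1·32 + 4·16 + 9·8 + 16·4 + 25·2 + 36·1 = 318.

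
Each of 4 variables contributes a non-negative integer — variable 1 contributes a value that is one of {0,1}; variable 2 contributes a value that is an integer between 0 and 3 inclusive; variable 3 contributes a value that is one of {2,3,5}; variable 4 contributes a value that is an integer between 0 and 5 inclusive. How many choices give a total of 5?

The generating function for the choices is (1 + x)·(1 + x + x² + x³)·(x² + x³ + x⁵)·(1 + x + x² + x³ + x⁴ + x⁵); the count is [x⁵].
(1 + x) has coefficients 1,1 for degrees 0…1.
(1 + x + x² + x³) has coefficients 1,1,1,1,0,0 for degrees 0…5.
Multiplying by (x² + x³ + x⁵) gives running coefficients 0,0,1,2,2,3 for degrees 0…5.
Finally multiplying by (1 + x + x² + x³ + x⁴ + x⁵), the product of all factors after the first has coefficients 0,0,1,3,5,8 for degrees 0…5.
[x⁵] = 1·8 + 1·5 = 13.

13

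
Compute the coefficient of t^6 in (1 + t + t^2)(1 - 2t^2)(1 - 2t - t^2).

2

(1 + t + t^2) has coefficients 1,1,1 for degrees 0…2.
(1 - 2t^2) has coefficients 1,0,-2,0,0,0,0 for degrees 0…6.
Finally multiplying by (1 - 2t - t^2), the product of all factors after the first has coefficients 1,-2,-3,4,2,0,0 for degrees 0…6.
[t^6] = 1·0 + 1·0 + 1·2 = 2.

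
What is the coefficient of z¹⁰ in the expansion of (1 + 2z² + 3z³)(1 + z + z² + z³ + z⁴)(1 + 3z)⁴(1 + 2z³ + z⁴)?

4943

(1 + 2z² + 3z³) has coefficients 1,0,2,3 for degrees 0…3.
(1 + z + z² + z³ + z⁴) has coefficients 1,1,1,1,1,0,0,0,0,0,0 for degrees 0…10.
Multiplying by (1 + 3z)⁴ gives running coefficients 1,13,67,175,256,255,243,189,81,0,0 for degrees 0…10.
Finally multiplying by (1 + 2z³ + z⁴), the product of all factors after the first has coefficients 1,13,67,177,283,402,660,876,847,741,621 for degrees 0…10.
[z¹⁰] = 1·621 + 2·847 + 3·876 = 4943.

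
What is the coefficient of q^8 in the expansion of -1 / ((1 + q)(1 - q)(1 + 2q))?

Partial fractions give a closed form: a_n = (1/2)·(-1)^n + (-1/6)·1^n + (-4/3)·(-2)^n.
At n = 8: a_8 = -341.

-341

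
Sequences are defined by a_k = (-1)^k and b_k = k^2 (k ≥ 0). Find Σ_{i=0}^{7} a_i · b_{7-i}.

28

The convolution is the t^7 coefficient of A(t)B(t).
Σ = 1·49 − 1·36 + 1·25 − 1·16 + 1·9 − 1·4 + 1·1 − 1·0 = 28.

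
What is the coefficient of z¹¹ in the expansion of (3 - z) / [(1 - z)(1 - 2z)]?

10238

The denominator gives the recurrence a_n = 3a_(n−1) − 2a_(n−2) for n ≥ 2; the numerator fixes a_0 = 3, a_1 = 8.
Iterating: 3, 8, 18, 38, 78, 158, 318, 638, 1278, 2558, 5118, 10238, so a_11 = 10238.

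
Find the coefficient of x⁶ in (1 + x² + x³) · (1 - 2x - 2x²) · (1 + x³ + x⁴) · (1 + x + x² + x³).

(1 + x² + x³) has coefficients 1,0,1,1 for degrees 0…3.
(1 - 2x - 2x²) has coefficients 1,-2,-2,0,0,0,0 for degrees 0…6.
Multiplying by (1 + x³ + x⁴) gives running coefficients 1,-2,-2,1,-1,-4,-2 for degrees 0…6.
Finally multiplying by (1 + x + x² + x³), the product of all factors after the first has coefficients 1,-1,-3,-2,-4,-6,-6 for degrees 0…6.
[x⁶] = 1·(-6) + 1·(-4) + 1·(-2) = -12.

-12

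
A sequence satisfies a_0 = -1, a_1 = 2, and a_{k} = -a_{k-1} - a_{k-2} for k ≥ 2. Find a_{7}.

The ordinary generating function has denominator 1 + t + t^2.
Iterating the recurrence: a_0,…,a_{7} = -1, 2, -1, -1, 2, -1, -1, 2.

2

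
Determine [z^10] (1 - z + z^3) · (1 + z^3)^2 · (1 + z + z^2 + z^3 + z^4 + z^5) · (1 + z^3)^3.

15

(1 - z + z^3) has coefficients 1,-1,0,1 for degrees 0…3.
(1 + z^3)^2 has coefficients 1,0,0,2,0,0,1,0,0,0,0 for degrees 0…10.
Multiplying by (1 + z + z^2 + z^3 + z^4 + z^5) gives running coefficients 1,1,1,3,3,3,3,3,3,1,1 for degrees 0…10.
Finally multiplying by (1 + z^3)^3, the product of all factors after the first has coefficients 1,1,1,6,6,6,15,15,15,20,20 for degrees 0…10.
[z^10] = 1·20 − 1·20 + 1·15 = 15.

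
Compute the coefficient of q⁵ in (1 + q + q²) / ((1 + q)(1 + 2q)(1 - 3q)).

Partial fractions give a closed form: a_n = (-1/4)·(-1)^n + (3/5)·(-2)^n + (13/20)·3^n.
At n = 5: a_5 = 139.

139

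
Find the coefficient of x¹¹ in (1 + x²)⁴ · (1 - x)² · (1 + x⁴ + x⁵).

(1 + x²)⁴ has coefficients 1,0,4,0,6,0,4,0,1 for degrees 0…8.
(1 - x)² has coefficients 1,-2,1,0,0,0,0,0,0,0,0,0 for degrees 0…11.
Finally multiplying by (1 + x⁴ + x⁵), the product of all factors after the first has coefficients 1,-2,1,0,1,-1,-1,1,0,0,0,0 for degrees 0…11.
[x¹¹] = 1·0 + 4·0 + 6·1 + 4·(-1) + 1·0 = 2.

2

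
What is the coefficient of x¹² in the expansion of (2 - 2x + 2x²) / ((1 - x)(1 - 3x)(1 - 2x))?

3695512

The denominator gives the recurrence a_n = 6a_(n−1) − 11a_(n−2) + 6a_(n−3) for n ≥ 3; the numerator fixes a_0 = 2, a_1 = 10, a_2 = 40.
Iterating: 2, 10, 40, 142, 472, 1510, 4720, 14542, 44392, 134710, 407200, 1227742, 3695512, so a_12 = 3695512.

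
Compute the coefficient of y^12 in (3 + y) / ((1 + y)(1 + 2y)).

20478

Partial fractions give a closed form: a_n = (-2)·(-1)^n + (5)·(-2)^n.
At n = 12: a_12 = 20478.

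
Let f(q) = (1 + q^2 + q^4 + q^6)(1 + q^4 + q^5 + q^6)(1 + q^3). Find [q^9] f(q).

(1 + q^2 + q^4 + q^6) has coefficients 1,0,1,0,1,0,1 for degrees 0…6.
(1 + q^4 + q^5 + q^6) has coefficients 1,0,0,0,1,1,1,0,0,0 for degrees 0…9.
Finally multiplying by (1 + q^3), the product of all factors after the first has coefficients 1,0,0,1,1,1,1,1,1,1 for degrees 0…9.
[q^9] = 1·1 + 1·1 + 1·1 + 1·1 = 4.

4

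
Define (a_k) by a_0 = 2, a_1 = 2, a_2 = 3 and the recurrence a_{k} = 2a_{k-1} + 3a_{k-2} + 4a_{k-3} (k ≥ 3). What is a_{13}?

The ordinary generating function has denominator 1 - 2x - 3x^2 - 4x^3.
Iterating the recurrence: a_0,…,a_{13} = 2, 2, 3, 20, 57, 186, 623, 2032, 6677, 21942, 72043, 236620, 777137, 2552306.

2552306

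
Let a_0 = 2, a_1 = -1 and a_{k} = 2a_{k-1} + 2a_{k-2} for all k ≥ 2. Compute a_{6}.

The ordinary generating function has denominator 1 - 2x - 2x^2.
Iterating the recurrence: a_0,…,a_{6} = 2, -1, 2, 2, 8, 20, 56.

56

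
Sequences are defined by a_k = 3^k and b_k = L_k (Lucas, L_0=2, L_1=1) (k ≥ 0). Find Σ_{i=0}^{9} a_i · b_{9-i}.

The convolution is the t^9 coefficient of A(t)B(t).
Σ = 1·76 + 3·47 + 9·29 + 27·18 + 81·11 + 243·7 + 729·4 + 2187·3 + 6561·1 + 19683·2 = 58960.

58960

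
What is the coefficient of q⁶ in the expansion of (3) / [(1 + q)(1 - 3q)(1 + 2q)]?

1137

Partial fractions give a closed form: a_n = (-3/4)·(-1)^n + (27/20)·3^n + (12/5)·(-2)^n.
At n = 6: a_6 = 1137.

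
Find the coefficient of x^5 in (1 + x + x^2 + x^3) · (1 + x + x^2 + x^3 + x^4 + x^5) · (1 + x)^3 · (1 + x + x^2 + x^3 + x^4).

95

(1 + x + x^2 + x^3) has coefficients 1,1,1,1 for degrees 0…3.
(1 + x + x^2 + x^3 + x^4 + x^5) has coefficients 1,1,1,1,1,1 for degrees 0…5.
Multiplying by (1 + x)^3 gives running coefficients 1,4,7,8,8,8 for degrees 0…5.
Finally multiplying by (1 + x + x^2 + x^3 + x^4), the product of all factors after the first has coefficients 1,5,12,20,28,35 for degrees 0…5.
[x^5] = 1·35 + 1·28 + 1·20 + 1·12 = 95.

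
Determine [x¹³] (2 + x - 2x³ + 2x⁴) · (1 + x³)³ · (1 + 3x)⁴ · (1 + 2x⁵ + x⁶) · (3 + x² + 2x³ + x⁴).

(2 + x - 2x³ + 2x⁴) has coefficients 2,1,0,-2,2 for degrees 0…4.
(1 + x³)³ has coefficients 1,0,0,3,0,0,3,0,0,1,0,0,0,0 for degrees 0…13.
Multiplying by (1 + 3x)⁴ gives running coefficients 1,12,54,111,117,162,327,279,162,325,255,54,108,81 for degrees 0…13.
Multiplying by (1 + 2x⁵ + x⁶) gives running coefficients 1,12,54,111,117,164,352,399,438,670,696,870,993,684 for degrees 0…13.
Finally multiplying by (3 + x² + 2x³ + x⁴), the product of all factors after the first has coefficients 3,36,163,347,430,723,1449,1706,2111,3277,3676,4555,5453,4984 for degrees 0…13.
[x¹³] = 2·4984 + 1·5453 − 2·3676 + 2·3277 = 14623.

14623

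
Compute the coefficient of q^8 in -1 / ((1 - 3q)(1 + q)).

-4921

The denominator gives the recurrence a_n = 2a_(n−1) + 3a_(n−2) for n ≥ 2; the numerator fixes a_0 = -1, a_1 = -2.
Iterating: -1, -2, -7, -20, -61, -182, -547, -1640, -4921, so a_8 = -4921.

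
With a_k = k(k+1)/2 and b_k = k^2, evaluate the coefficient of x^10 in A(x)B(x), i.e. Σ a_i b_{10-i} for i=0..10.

Write out a_i and b_{10-i} for i = 0,…,10 and sum the products.
Σ = 0·100 + 1·81 + 3·64 + 6·49 + 10·36 + 15·25 + 21·16 + 28·9 + 36·4 + 45·1 + 55·0 = 2079.

2079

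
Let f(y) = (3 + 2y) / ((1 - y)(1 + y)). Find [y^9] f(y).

The denominator gives the recurrence a_n = a_(n−2) for n ≥ 2; the numerator fixes a_0 = 3, a_1 = 2.
Iterating: 3, 2, 3, 2, 3, 2, 3, 2, 3, 2, so a_9 = 2.

2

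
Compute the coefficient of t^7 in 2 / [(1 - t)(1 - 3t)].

Partial fractions give a closed form: a_n = (-1)·1^n + (3)·3^n.
At n = 7: a_7 = 6560.

6560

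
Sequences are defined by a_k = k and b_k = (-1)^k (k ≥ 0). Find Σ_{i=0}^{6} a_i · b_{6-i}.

The convolution is the x^6 coefficient of A(x)B(x).
Σ = 0·1 + 1·(-1) + 2·1 + 3·(-1) + 4·1 + 5·(-1) + 6·1 = 3.

3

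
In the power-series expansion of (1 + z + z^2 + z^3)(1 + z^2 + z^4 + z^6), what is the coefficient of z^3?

2

(1 + z + z^2 + z^3) has coefficients 1,1,1,1 for degrees 0…3.
(1 + z^2 + z^4 + z^6) has coefficients 1,0,1,0 for degrees 0…3.
[z^3] = 1·0 + 1·1 + 1·0 + 1·1 = 2.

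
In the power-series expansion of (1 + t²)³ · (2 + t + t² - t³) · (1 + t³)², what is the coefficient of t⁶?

(1 + t²)³ has coefficients 1,0,3,0,3,0,1 for degrees 0…6.
(2 + t + t² - t³) has coefficients 2,1,1,-1,0,0,0 for degrees 0…6.
Finally multiplying by (1 + t³)², the product of all factors after the first has coefficients 2,1,1,3,2,2,0 for degrees 0…6.
[t⁶] = 1·0 + 3·2 + 3·1 + 1·2 = 11.

11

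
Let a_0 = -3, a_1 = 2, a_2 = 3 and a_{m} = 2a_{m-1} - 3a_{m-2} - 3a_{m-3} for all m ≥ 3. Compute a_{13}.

-20982

The ordinary generating function has denominator 1 - 2y + 3y^2 + 3y^3.
Iterating the recurrence: a_0,…,a_{13} = -3, 2, 3, 9, 3, -30, -96, -111, 156, 933, 1731, 195, -7602, -20982.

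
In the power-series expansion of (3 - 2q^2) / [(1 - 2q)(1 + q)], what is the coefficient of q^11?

3413

The denominator gives the recurrence a_n = a_(n−1) + 2a_(n−2) for n ≥ 3; the numerator fixes a_0 = 3, a_1 = 3, a_2 = 7.
Iterating: 3, 3, 7, 13, 27, 53, 107, 213, 427, 853, 1707, 3413, so a_11 = 3413.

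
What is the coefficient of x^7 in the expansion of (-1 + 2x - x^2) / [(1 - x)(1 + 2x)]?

192

The denominator gives the recurrence a_n = −a_(n−1) + 2a_(n−2) for n ≥ 3; the numerator fixes a_0 = -1, a_1 = 3, a_2 = -6.
Iterating: -1, 3, -6, 12, -24, 48, -96, 192, so a_7 = 192.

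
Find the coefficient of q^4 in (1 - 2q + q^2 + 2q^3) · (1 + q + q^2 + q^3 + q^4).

(1 - 2q + q^2 + 2q^3) has coefficients 1,-2,1,2 for degrees 0…3.
(1 + q + q^2 + q^3 + q^4) has coefficients 1,1,1,1,1 for degrees 0…4.
[q^4] = 1·1 − 2·1 + 1·1 + 2·1 = 2.

2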